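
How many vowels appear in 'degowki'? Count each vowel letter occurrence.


Scanning each character of 'degowki':
  Position 1: 'd' -> consonant (running count: 0)
  Position 2: 'e' -> vowel (running count: 1)
  Position 3: 'g' -> consonant (running count: 1)
  Position 4: 'o' -> vowel (running count: 2)
  Position 5: 'w' -> consonant (running count: 2)
  Position 6: 'k' -> consonant (running count: 2)
  Position 7: 'i' -> vowel (running count: 3)
Total vowels: 3

3


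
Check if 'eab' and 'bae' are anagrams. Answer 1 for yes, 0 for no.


Sort characters of 'eab': 'abe'
Sort characters of 'bae': 'abe'
Sorted forms match -> they ARE anagrams
Result: 1

1


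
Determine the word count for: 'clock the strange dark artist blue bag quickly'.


Counting words by splitting on spaces:
  Word 1: 'clock'
  Word 2: 'the'
  Word 3: 'strange'
  Word 4: 'dark'
  Word 5: 'artist'
  Word 6: 'blue'
  Word 7: 'bag'
  Word 8: 'quickly'
Total words: 8

8


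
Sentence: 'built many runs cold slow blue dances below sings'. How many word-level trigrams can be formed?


Word trigrams from [9] words:
  Trigram 1: (built many runs)
  Trigram 2: (many runs cold)
  Trigram 3: (runs cold slow)
  Trigram 4: (cold slow blue)
  Trigram 5: (slow blue dances)
  Trigram 6: (blue dances below)
  Trigram 7: (dances below sings)
Total word trigrams: 9 - 2 = 7

7


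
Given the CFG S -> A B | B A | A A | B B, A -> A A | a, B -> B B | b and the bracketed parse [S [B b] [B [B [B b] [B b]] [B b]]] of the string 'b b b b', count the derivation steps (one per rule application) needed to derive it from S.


Every bracketed nonterminal node [X ...] in the tree is produced by exactly one rule application.
Reading the tree off as a leftmost derivation:
  Step 1: S  =>  B B   (applied S -> B B)
  Step 2: B B  =>  b B   (applied B -> b)
  Step 3: b B  =>  b B B   (applied B -> B B)
  Step 4: b B B  =>  b B B B   (applied B -> B B)
  Step 5: b B B B  =>  b b B B   (applied B -> b)
  Step 6: b b B B  =>  b b b B   (applied B -> b)
  Step 7: b b b B  =>  b b b b   (applied B -> b)
Final yield: b b b b
Total rewrite steps: 7

7


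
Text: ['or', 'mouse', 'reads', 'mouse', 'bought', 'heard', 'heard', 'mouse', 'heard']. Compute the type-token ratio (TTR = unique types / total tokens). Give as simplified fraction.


Tokens: 9
Unique types: ('bought', 'heard', 'mouse', 'or', 'reads') = 5
TTR = 5/9
Already in lowest terms.

5/9


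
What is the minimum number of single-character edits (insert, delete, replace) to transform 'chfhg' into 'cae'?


Building DP table for s1='chfhg' (len 5) and s2='cae' (len 3):
       c  a  e
    0  1  2  3
  c 1  0  1  2
  h 2  1  1  2
  f 3  2  2  2
  h 4  3  3  3
  g 5  4  4  4
Edit distance = dp[5][3] = 4

4


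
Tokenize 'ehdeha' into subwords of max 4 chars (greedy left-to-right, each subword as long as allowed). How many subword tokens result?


'ehdeha' has 6 characters.
Chunking with max size 4:
  Chunk 1: 'ehde' (positions 0-3)
  Chunk 2: 'ha' (positions 4-5)
Total chunks: ceil(6 / 4) = 2

2


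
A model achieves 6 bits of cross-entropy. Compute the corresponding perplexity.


Perplexity formula: PP = 2^H
H = 6
PP = 2^6
Steps: 2^1 = 2, 2^2 = 4, 2^3 = 8, 2^4 = 16, 2^5 = 32, 2^6 = 64
PP = 64

64


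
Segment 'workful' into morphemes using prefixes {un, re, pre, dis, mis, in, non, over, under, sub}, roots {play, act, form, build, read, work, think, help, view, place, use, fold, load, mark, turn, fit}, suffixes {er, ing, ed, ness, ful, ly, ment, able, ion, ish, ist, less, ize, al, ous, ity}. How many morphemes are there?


Segmenting 'workful' against the inventory:
  'work' -> root (morpheme 1)
  'ful' -> suffix (morpheme 2)
Total morphemes: 2

2


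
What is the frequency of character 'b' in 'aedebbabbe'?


Scanning 'aedebbabbe' for 'b':
  Position 4: 'b' -> MATCH (count: 1)
  Position 5: 'b' -> MATCH (count: 2)
  Position 7: 'b' -> MATCH (count: 3)
  Position 8: 'b' -> MATCH (count: 4)
Total occurrences of 'b': 4

4


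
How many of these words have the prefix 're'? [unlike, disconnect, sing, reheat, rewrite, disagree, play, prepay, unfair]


Checking each word for prefix 're':
  'unlike' -> no (count: 0)
  'disconnect' -> no (count: 0)
  'sing' -> no (count: 0)
  'reheat' -> YES, starts with 're' (count: 1)
  'rewrite' -> YES, starts with 're' (count: 2)
  'disagree' -> no (count: 2)
  'play' -> no (count: 2)
  'prepay' -> no (count: 2)
  'unfair' -> no (count: 2)
Total with prefix 're': 2

2


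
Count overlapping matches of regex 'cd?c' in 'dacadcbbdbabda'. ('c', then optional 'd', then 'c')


Pattern: cd?c means 'c', then optional 'd', then 'c'.
Scanning 'dacadcbbdbabda' position-by-position:
  Pos 0: window 'dac' -> no
  Pos 1: window 'aca' -> no
  Pos 2: window 'cad' -> no
  Pos 3: window 'adc' -> no
  Pos 4: window 'dcb' -> no
  Pos 5: window 'cbb' -> no
  Pos 6: window 'bbd' -> no
  Pos 7: window 'bdb' -> no
  Pos 8: window 'dba' -> no
  Pos 9: window 'bab' -> no
  Pos 10: window 'abd' -> no
  Pos 11: window 'bda' -> no
  Pos 12: window 'da' -> no
  Pos 13: window 'a' -> no
Total matches: 0

0


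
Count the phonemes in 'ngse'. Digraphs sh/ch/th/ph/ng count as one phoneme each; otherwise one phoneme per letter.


Parsing 'ngse' greedily, digraphs first:
  'ng' -> digraph (1 consonant phoneme) (phonemes so far: 1)
  's' -> consonant phoneme (phonemes so far: 2)
  'e' -> vowel phoneme (phonemes so far: 3)
Total phonemes: 3

3


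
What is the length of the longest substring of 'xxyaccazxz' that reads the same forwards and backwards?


Scanning 'xxyaccazxz' for palindromic substrings.
Substring at positions 3-6: 'acca'.
Check: reverse('acca') = 'acca' -> palindrome confirmed.
Neighbouring characters ('y' / 'z') break symmetry, so it cannot extend further.
No longer palindromic substring exists; longest length = 4

4


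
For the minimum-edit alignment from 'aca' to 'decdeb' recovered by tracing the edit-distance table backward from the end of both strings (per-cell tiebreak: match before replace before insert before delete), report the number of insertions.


Edit distance = 5. Backtracking from cell (3, 6) with preference match > replace > insert > delete,
then listing the resulting alignment 'aca' -> 'decdeb' left to right:
  Step 1: insert 'd' [insertion #1]
  Step 2: replace a->e
  Step 3: keep 'c'
  Step 4: insert 'd' [insertion #2]
  Step 5: insert 'e' [insertion #3]
  Step 6: replace a->b
Total insertions: 3

3


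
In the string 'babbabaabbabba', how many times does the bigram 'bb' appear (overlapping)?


Scanning 'babbabaabbabba' for bigram 'bb':
  Position 0: 'ba' -> no
  Position 1: 'ab' -> no
  Position 2: 'bb' -> MATCH
  Position 3: 'ba' -> no
  Position 4: 'ab' -> no
  Position 5: 'ba' -> no
  Position 6: 'aa' -> no
  Position 7: 'ab' -> no
  Position 8: 'bb' -> MATCH
  Position 9: 'ba' -> no
  Position 10: 'ab' -> no
  Position 11: 'bb' -> MATCH
  Position 12: 'ba' -> no
Total matches: 3

3


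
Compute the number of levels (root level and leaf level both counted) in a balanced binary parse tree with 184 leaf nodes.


In a balanced binary tree with n leaves the deepest leaf is ceil(log2(n)) edges below the root,
so counting node levels inclusive of root and leaves gives ceil(log2(n)) + 1 levels.
log2(184) = 7.5236
ceil(7.5236) = 8
levels = 8 + 1 = 9

9


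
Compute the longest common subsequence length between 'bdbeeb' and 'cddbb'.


DP table for LCS of 'bdbeeb' and 'cddbb':
       c  d  d  b  b
    0  0  0  0  0  0
  b 0  0  0  0  1  1
  d 0  0  1  1  1  1
  b 0  0  1  1  2  2
  e 0  0  1  1  2  2
  e 0  0  1  1  2  2
  b 0  0  1  1  2  3
LCS: 'dbb'
LCS length = 3

3


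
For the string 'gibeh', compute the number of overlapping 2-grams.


String 'gibeh' has length L = 5.
Number of overlapping n-grams = L - n + 1
Substituting: 5 - 2 + 1 = 4

4


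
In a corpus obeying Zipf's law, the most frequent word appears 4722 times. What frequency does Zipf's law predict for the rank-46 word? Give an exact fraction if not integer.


Zipf's law: freq(rank) = f1 / rank
f1 = 4722, rank = 46
freq = 4722 / 46
GCD(4722, 46) = 2
Simplified: 2361/23

2361/23


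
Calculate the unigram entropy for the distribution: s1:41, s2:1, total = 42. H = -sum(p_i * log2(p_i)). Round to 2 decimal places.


Computing entropy H = -sum(p_i * log2(p_i)):
  s1: p = 41/42 = 0.9762, -p*log2(p) = 0.0339
  s2: p = 1/42 = 0.0238, -p*log2(p) = 0.1284
H = sum of terms = 0.1623
Rounded to 2 decimals: 0.16

0.16


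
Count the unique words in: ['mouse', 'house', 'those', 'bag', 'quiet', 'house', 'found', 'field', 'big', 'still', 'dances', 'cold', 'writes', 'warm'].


Listing all tokens and tracking unique types:
  Token 1: 'mouse' -> NEW (unique so far: 1)
  Token 2: 'house' -> NEW (unique so far: 2)
  Token 3: 'those' -> NEW (unique so far: 3)
  Token 4: 'bag' -> NEW (unique so far: 4)
  Token 5: 'quiet' -> NEW (unique so far: 5)
  Token 6: 'house' -> duplicate (unique so far: 5)
  Token 7: 'found' -> NEW (unique so far: 6)
  Token 8: 'field' -> NEW (unique so far: 7)
  Token 9: 'big' -> NEW (unique so far: 8)
  Token 10: 'still' -> NEW (unique so far: 9)
  Token 11: 'dances' -> NEW (unique so far: 10)
  Token 12: 'cold' -> NEW (unique so far: 11)
  Token 13: 'writes' -> NEW (unique so far: 12)
  Token 14: 'warm' -> NEW (unique so far: 13)
Unique types: ('bag', 'big', 'cold', 'dances', 'field', 'found', 'house', 'mouse', 'quiet', 'still', 'those', 'warm', 'writes')
Vocabulary size: 13

13


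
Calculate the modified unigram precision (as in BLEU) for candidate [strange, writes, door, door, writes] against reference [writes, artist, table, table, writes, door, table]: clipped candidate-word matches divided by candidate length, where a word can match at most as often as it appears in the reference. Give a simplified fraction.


Reference word counts: {'artist': 1, 'door': 1, 'table': 3, 'writes': 2}
Checking each candidate word (with clipping):
  'strange' -> not in reference -> no match (matches: 0)
  'writes' -> in reference (ref count 2, used 1/2) -> match (matches: 1)
  'door' -> in reference (ref count 1, used 1/1) -> match (matches: 2)
  'door' -> ref count 1 already used up (1/1) -> clipped, no match (matches: 2)
  'writes' -> in reference (ref count 2, used 2/2) -> match (matches: 3)
Clipped matches: 3, Candidate length: 5
Precision = 3/5

3/5


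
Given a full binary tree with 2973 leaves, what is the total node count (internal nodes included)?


Leaf nodes (terminals): 2973
Internal nodes = n - 1 = 2973 - 1 = 2972
Total = leaves + internal = 2973 + 2972 = 5945

5945


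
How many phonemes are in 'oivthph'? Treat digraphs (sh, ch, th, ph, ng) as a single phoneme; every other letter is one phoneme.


Parsing 'oivthph' greedily, digraphs first:
  'o' -> vowel phoneme (phonemes so far: 1)
  'i' -> vowel phoneme (phonemes so far: 2)
  'v' -> consonant phoneme (phonemes so far: 3)
  'th' -> digraph (1 consonant phoneme) (phonemes so far: 4)
  'ph' -> digraph (1 consonant phoneme) (phonemes so far: 5)
Total phonemes: 5

5


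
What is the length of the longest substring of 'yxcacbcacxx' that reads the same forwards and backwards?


Scanning 'yxcacbcacxx' for palindromic substrings.
Substring at positions 1-9: 'xcacbcacx'.
Check: reverse('xcacbcacx') = 'xcacbcacx' -> palindrome confirmed.
Neighbouring characters ('y' / 'x') break symmetry, so it cannot extend further.
No longer palindromic substring exists; longest length = 9

9


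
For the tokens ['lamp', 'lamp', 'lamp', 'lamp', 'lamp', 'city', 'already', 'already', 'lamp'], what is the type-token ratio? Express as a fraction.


Tokens: 9
Unique types: ('already', 'city', 'lamp') = 3
TTR = 3/9
Simplify: divide both by 3 -> 1/3
TTR = 1/3

1/3


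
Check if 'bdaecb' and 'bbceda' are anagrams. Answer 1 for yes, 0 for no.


Sort characters of 'bdaecb': 'abbcde'
Sort characters of 'bbceda': 'abbcde'
Sorted forms match -> they ARE anagrams
Result: 1

1


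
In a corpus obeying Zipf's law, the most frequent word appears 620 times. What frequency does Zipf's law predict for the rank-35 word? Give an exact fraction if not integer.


Zipf's law: freq(rank) = f1 / rank
f1 = 620, rank = 35
freq = 620 / 35
GCD(620, 35) = 5
Simplified: 124/7

124/7


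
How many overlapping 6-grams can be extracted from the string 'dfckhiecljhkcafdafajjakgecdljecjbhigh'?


String 'dfckhiecljhkcafdafajjakgecdljecjbhigh' has length L = 37.
Number of overlapping n-grams = L - n + 1
Substituting: 37 - 6 + 1 = 32

32


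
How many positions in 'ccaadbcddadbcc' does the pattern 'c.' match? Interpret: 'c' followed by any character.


Pattern: c. means 'c' followed by any character.
Scanning 'ccaadbcddadbcc' position-by-position:
  Pos 0: window 'cc' -> MATCH
  Pos 1: window 'ca' -> MATCH
  Pos 2: window 'aa' -> no
  Pos 3: window 'ad' -> no
  Pos 4: window 'db' -> no
  Pos 5: window 'bc' -> no
  Pos 6: window 'cd' -> MATCH
  Pos 7: window 'dd' -> no
  Pos 8: window 'da' -> no
  Pos 9: window 'ad' -> no
  Pos 10: window 'db' -> no
  Pos 11: window 'bc' -> no
  Pos 12: window 'cc' -> MATCH
  Pos 13: window 'c' -> no
Total matches: 4

4


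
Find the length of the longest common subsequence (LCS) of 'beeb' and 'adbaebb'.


DP table for LCS of 'beeb' and 'adbaebb':
       a  d  b  a  e  b  b
    0  0  0  0  0  0  0  0
  b 0  0  0  1  1  1  1  1
  e 0  0  0  1  1  2  2  2
  e 0  0  0  1  1  2  2  2
  b 0  0  0  1  1  2  3  3
LCS: 'beb'
LCS length = 3

3


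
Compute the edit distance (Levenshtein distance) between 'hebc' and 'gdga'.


Building DP table for s1='hebc' (len 4) and s2='gdga' (len 4):
       g  d  g  a
    0  1  2  3  4
  h 1  1  2  3  4
  e 2  2  2  3  4
  b 3  3  3  3  4
  c 4  4  4  4  4
Edit distance = dp[4][4] = 4

4


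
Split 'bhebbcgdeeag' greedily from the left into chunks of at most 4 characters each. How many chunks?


'bhebbcgdeeag' has 12 characters.
Chunking with max size 4:
  Chunk 1: 'bheb' (positions 0-3)
  Chunk 2: 'bcgd' (positions 4-7)
  Chunk 3: 'eeag' (positions 8-11)
Total chunks: ceil(12 / 4) = 3

3


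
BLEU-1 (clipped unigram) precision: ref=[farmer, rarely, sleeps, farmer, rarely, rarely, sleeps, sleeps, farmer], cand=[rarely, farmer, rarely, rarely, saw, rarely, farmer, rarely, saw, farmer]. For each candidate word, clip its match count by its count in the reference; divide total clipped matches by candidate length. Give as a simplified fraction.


Reference word counts: {'farmer': 3, 'rarely': 3, 'sleeps': 3}
Checking each candidate word (with clipping):
  'rarely' -> in reference (ref count 3, used 1/3) -> match (matches: 1)
  'farmer' -> in reference (ref count 3, used 1/3) -> match (matches: 2)
  'rarely' -> in reference (ref count 3, used 2/3) -> match (matches: 3)
  'rarely' -> in reference (ref count 3, used 3/3) -> match (matches: 4)
  'saw' -> not in reference -> no match (matches: 4)
  'rarely' -> ref count 3 already used up (3/3) -> clipped, no match (matches: 4)
  'farmer' -> in reference (ref count 3, used 2/3) -> match (matches: 5)
  'rarely' -> ref count 3 already used up (3/3) -> clipped, no match (matches: 5)
  'saw' -> not in reference -> no match (matches: 5)
  'farmer' -> in reference (ref count 3, used 3/3) -> match (matches: 6)
Clipped matches: 6, Candidate length: 10
Precision = 6/10 = 3/5

3/5


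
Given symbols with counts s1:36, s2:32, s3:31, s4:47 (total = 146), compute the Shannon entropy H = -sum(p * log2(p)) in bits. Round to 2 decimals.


Computing entropy H = -sum(p_i * log2(p_i)):
  s1: p = 36/146 = 0.2466, -p*log2(p) = 0.4981
  s2: p = 32/146 = 0.2192, -p*log2(p) = 0.4800
  s3: p = 31/146 = 0.2123, -p*log2(p) = 0.4747
  s4: p = 47/146 = 0.3219, -p*log2(p) = 0.5264
H = sum of terms = 1.9792
Rounded to 2 decimals: 1.98

1.98


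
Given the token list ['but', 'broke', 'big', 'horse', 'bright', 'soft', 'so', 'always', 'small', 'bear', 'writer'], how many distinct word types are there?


Listing all tokens and tracking unique types:
  Token 1: 'but' -> NEW (unique so far: 1)
  Token 2: 'broke' -> NEW (unique so far: 2)
  Token 3: 'big' -> NEW (unique so far: 3)
  Token 4: 'horse' -> NEW (unique so far: 4)
  Token 5: 'bright' -> NEW (unique so far: 5)
  Token 6: 'soft' -> NEW (unique so far: 6)
  Token 7: 'so' -> NEW (unique so far: 7)
  Token 8: 'always' -> NEW (unique so far: 8)
  Token 9: 'small' -> NEW (unique so far: 9)
  Token 10: 'bear' -> NEW (unique so far: 10)
  Token 11: 'writer' -> NEW (unique so far: 11)
Unique types: ('always', 'bear', 'big', 'bright', 'broke', 'but', 'horse', 'small', 'so', 'soft', 'writer')
Vocabulary size: 11

11


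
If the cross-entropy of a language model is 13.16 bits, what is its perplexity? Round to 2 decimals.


Perplexity formula: PP = 2^H
H = 13.16
PP = 2^13.16
Decompose: 2^13.16 = 2^13 * 2^0.16
2^13 = 8192, 2^0.16 ~ 1.1172871
PP ~ 8192 * 1.1172871 = 9152.8159232
Rounded to 2 decimals: 9152.82

9152.82


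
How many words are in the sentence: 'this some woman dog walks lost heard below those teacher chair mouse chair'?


Counting words by splitting on spaces:
  Word 1: 'this'
  Word 2: 'some'
  Word 3: 'woman'
  Word 4: 'dog'
  Word 5: 'walks'
  Word 6: 'lost'
  Word 7: 'heard'
  Word 8: 'below'
  Word 9: 'those'
  Word 10: 'teacher'
  Word 11: 'chair'
  Word 12: 'mouse'
  Word 13: 'chair'
Total words: 13

13


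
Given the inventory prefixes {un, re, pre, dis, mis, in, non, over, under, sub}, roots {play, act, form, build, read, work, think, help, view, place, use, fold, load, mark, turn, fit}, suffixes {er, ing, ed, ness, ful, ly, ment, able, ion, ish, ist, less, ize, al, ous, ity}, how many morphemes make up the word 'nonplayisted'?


Segmenting 'nonplayisted' against the inventory:
  'non' -> prefix (morpheme 1)
  'play' -> root (morpheme 2)
  'ist' -> suffix (morpheme 3)
  'ed' -> suffix (morpheme 4)
Total morphemes: 4

4


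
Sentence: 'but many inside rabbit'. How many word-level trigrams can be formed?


Word trigrams from [4] words:
  Trigram 1: (but many inside)
  Trigram 2: (many inside rabbit)
Total word trigrams: 4 - 2 = 2

2


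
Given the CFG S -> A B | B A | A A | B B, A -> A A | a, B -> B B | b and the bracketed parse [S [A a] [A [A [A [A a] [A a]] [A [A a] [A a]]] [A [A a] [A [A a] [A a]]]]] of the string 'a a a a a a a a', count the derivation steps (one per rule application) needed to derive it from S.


Every bracketed nonterminal node [X ...] in the tree is produced by exactly one rule application.
Reading the tree off as a leftmost derivation:
  Step 1: S  =>  A A   (applied S -> A A)
  Step 2: A A  =>  a A   (applied A -> a)
  Step 3: a A  =>  a A A   (applied A -> A A)
  Step 4: a A A  =>  a A A A   (applied A -> A A)
  Step 5: a A A A  =>  a A A A A   (applied A -> A A)
  Step 6: a A A A A  =>  a a A A A   (applied A -> a)
  Step 7: a a A A A  =>  a a a A A   (applied A -> a)
  Step 8: a a a A A  =>  a a a A A A   (applied A -> A A)
  Step 9: a a a A A A  =>  a a a a A A   (applied A -> a)
  Step 10: a a a a A A  =>  a a a a a A   (applied A -> a)
  Step 11: a a a a a A  =>  a a a a a A A   (applied A -> A A)
  Step 12: a a a a a A A  =>  a a a a a a A   (applied A -> a)
  Step 13: a a a a a a A  =>  a a a a a a A A   (applied A -> A A)
  Step 14: a a a a a a A A  =>  a a a a a a a A   (applied A -> a)
  Step 15: a a a a a a a A  =>  a a a a a a a a   (applied A -> a)
Final yield: a a a a a a a a
Total rewrite steps: 15

15


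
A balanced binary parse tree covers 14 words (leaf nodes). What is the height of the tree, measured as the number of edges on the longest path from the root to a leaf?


In a balanced binary tree with n leaves the deepest leaf is ceil(log2(n)) edges below the root.
log2(14) = 3.8074
ceil(3.8074) = 4
height (edges) = 4

4


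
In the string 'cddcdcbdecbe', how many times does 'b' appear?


Scanning 'cddcdcbdecbe' for 'b':
  Position 6: 'b' -> MATCH (count: 1)
  Position 10: 'b' -> MATCH (count: 2)
Total occurrences of 'b': 2

2


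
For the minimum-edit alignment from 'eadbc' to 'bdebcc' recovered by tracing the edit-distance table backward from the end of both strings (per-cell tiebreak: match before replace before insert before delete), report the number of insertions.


Edit distance = 4. Backtracking from cell (5, 6) with preference match > replace > insert > delete,
then listing the resulting alignment 'eadbc' -> 'bdebcc' left to right:
  Step 1: replace e->b
  Step 2: replace a->d
  Step 3: replace d->e
  Step 4: keep 'b'
  Step 5: insert 'c' [insertion #1]
  Step 6: keep 'c'
Total insertions: 1

1


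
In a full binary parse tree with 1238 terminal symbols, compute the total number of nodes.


Leaf nodes (terminals): 1238
Internal nodes = n - 1 = 1238 - 1 = 1237
Total = leaves + internal = 1238 + 1237 = 2475

2475


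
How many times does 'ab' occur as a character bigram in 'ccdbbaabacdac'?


Scanning 'ccdbbaabacdac' for bigram 'ab':
  Position 0: 'cc' -> no
  Position 1: 'cd' -> no
  Position 2: 'db' -> no
  Position 3: 'bb' -> no
  Position 4: 'ba' -> no
  Position 5: 'aa' -> no
  Position 6: 'ab' -> MATCH
  Position 7: 'ba' -> no
  Position 8: 'ac' -> no
  Position 9: 'cd' -> no
  Position 10: 'da' -> no
  Position 11: 'ac' -> no
Total matches: 1

1


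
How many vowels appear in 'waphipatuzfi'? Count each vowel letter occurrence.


Scanning each character of 'waphipatuzfi':
  Position 1: 'w' -> consonant (running count: 0)
  Position 2: 'a' -> vowel (running count: 1)
  Position 3: 'p' -> consonant (running count: 1)
  Position 4: 'h' -> consonant (running count: 1)
  Position 5: 'i' -> vowel (running count: 2)
  Position 6: 'p' -> consonant (running count: 2)
  Position 7: 'a' -> vowel (running count: 3)
  Position 8: 't' -> consonant (running count: 3)
  Position 9: 'u' -> vowel (running count: 4)
  Position 10: 'z' -> consonant (running count: 4)
  Position 11: 'f' -> consonant (running count: 4)
  Position 12: 'i' -> vowel (running count: 5)
Total vowels: 5

5


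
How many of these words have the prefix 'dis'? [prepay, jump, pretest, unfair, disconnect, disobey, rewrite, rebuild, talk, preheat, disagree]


Checking each word for prefix 'dis':
  'prepay' -> no (count: 0)
  'jump' -> no (count: 0)
  'pretest' -> no (count: 0)
  'unfair' -> no (count: 0)
  'disconnect' -> YES, starts with 'dis' (count: 1)
  'disobey' -> YES, starts with 'dis' (count: 2)
  'rewrite' -> no (count: 2)
  'rebuild' -> no (count: 2)
  'talk' -> no (count: 2)
  'preheat' -> no (count: 2)
  'disagree' -> YES, starts with 'dis' (count: 3)
Total with prefix 'dis': 3

3


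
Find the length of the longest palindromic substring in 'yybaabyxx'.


Scanning 'yybaabyxx' for palindromic substrings.
Substring at positions 1-6: 'ybaaby'.
Check: reverse('ybaaby') = 'ybaaby' -> palindrome confirmed.
Neighbouring characters ('y' / 'x') break symmetry, so it cannot extend further.
No longer palindromic substring exists; longest length = 6

6


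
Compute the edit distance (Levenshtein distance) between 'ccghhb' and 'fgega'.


Building DP table for s1='ccghhb' (len 6) and s2='fgega' (len 5):
       f  g  e  g  a
    0  1  2  3  4  5
  c 1  1  2  3  4  5
  c 2  2  2  3  4  5
  g 3  3  2  3  3  4
  h 4  4  3  3  4  4
  h 5  5  4  4  4  5
  b 6  6  5  5  5  5
Edit distance = dp[6][5] = 5

5


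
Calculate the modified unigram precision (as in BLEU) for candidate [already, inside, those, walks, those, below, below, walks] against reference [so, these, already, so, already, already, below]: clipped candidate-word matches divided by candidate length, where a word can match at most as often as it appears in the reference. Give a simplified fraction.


Reference word counts: {'already': 3, 'below': 1, 'so': 2, 'these': 1}
Checking each candidate word (with clipping):
  'already' -> in reference (ref count 3, used 1/3) -> match (matches: 1)
  'inside' -> not in reference -> no match (matches: 1)
  'those' -> not in reference -> no match (matches: 1)
  'walks' -> not in reference -> no match (matches: 1)
  'those' -> not in reference -> no match (matches: 1)
  'below' -> in reference (ref count 1, used 1/1) -> match (matches: 2)
  'below' -> ref count 1 already used up (1/1) -> clipped, no match (matches: 2)
  'walks' -> not in reference -> no match (matches: 2)
Clipped matches: 2, Candidate length: 8
Precision = 2/8 = 1/4

1/4


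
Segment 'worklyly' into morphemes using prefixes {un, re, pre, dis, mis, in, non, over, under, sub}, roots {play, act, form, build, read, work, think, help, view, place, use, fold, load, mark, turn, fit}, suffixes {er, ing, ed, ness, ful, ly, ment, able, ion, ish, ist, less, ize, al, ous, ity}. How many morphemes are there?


Segmenting 'worklyly' against the inventory:
  'work' -> root (morpheme 1)
  'ly' -> suffix (morpheme 2)
  'ly' -> suffix (morpheme 3)
Total morphemes: 3

3


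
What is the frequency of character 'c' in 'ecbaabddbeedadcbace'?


Scanning 'ecbaabddbeedadcbace' for 'c':
  Position 1: 'c' -> MATCH (count: 1)
  Position 14: 'c' -> MATCH (count: 2)
  Position 17: 'c' -> MATCH (count: 3)
Total occurrences of 'c': 3

3


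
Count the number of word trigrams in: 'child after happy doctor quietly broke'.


Word trigrams from [6] words:
  Trigram 1: (child after happy)
  Trigram 2: (after happy doctor)
  Trigram 3: (happy doctor quietly)
  Trigram 4: (doctor quietly broke)
Total word trigrams: 6 - 2 = 4

4


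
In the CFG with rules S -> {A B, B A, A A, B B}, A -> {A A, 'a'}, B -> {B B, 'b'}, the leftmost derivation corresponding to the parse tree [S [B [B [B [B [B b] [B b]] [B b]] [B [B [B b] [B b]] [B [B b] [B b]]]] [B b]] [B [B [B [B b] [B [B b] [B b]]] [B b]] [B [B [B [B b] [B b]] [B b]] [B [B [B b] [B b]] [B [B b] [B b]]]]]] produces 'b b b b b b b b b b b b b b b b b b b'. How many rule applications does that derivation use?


Every bracketed nonterminal node [X ...] in the tree is produced by exactly one rule application.
Reading the tree off as a leftmost derivation:
  Step 1: S  =>  B B   (applied S -> B B)
  Step 2: B B  =>  B B B   (applied B -> B B)
  Step 3: B B B  =>  B B B B   (applied B -> B B)
  Step 4: B B B B  =>  B B B B B   (applied B -> B B)
  Step 5: B B B B B  =>  B B B B B B   (applied B -> B B)
  Step 6: B B B B B B  =>  b B B B B B   (applied B -> b)
  Step 7: b B B B B B  =>  b b B B B B   (applied B -> b)
  Step 8: b b B B B B  =>  b b b B B B   (applied B -> b)
  Step 9: b b b B B B  =>  b b b B B B B   (applied B -> B B)
  Step 10: b b b B B B B  =>  b b b B B B B B   (applied B -> B B)
  Step 11: b b b B B B B B  =>  b b b b B B B B   (applied B -> b)
  Step 12: b b b b B B B B  =>  b b b b b B B B   (applied B -> b)
  Step 13: b b b b b B B B  =>  b b b b b B B B B   (applied B -> B B)
  Step 14: b b b b b B B B B  =>  b b b b b b B B B   (applied B -> b)
  Step 15: b b b b b b B B B  =>  b b b b b b b B B   (applied B -> b)
  Step 16: b b b b b b b B B  =>  b b b b b b b b B   (applied B -> b)
  Step 17: b b b b b b b b B  =>  b b b b b b b b B B   (applied B -> B B)
  Step 18: b b b b b b b b B B  =>  b b b b b b b b B B B   (applied B -> B B)
  Step 19: b b b b b b b b B B B  =>  b b b b b b b b B B B B   (applied B -> B B)
  Step 20: b b b b b b b b B B B B  =>  b b b b b b b b b B B B   (applied B -> b)
  Step 21: b b b b b b b b b B B B  =>  b b b b b b b b b B B B B   (applied B -> B B)
  Step 22: b b b b b b b b b B B B B  =>  b b b b b b b b b b B B B   (applied B -> b)
  Step 23: b b b b b b b b b b B B B  =>  b b b b b b b b b b b B B   (applied B -> b)
  Step 24: b b b b b b b b b b b B B  =>  b b b b b b b b b b b b B   (applied B -> b)
  Step 25: b b b b b b b b b b b b B  =>  b b b b b b b b b b b b B B   (applied B -> B B)
  Step 26: b b b b b b b b b b b b B B  =>  b b b b b b b b b b b b B B B   (applied B -> B B)
  Step 27: b b b b b b b b b b b b B B B  =>  b b b b b b b b b b b b B B B B   (applied B -> B B)
  Step 28: b b b b b b b b b b b b B B B B  =>  b b b b b b b b b b b b b B B B   (applied B -> b)
  Step 29: b b b b b b b b b b b b b B B B  =>  b b b b b b b b b b b b b b B B   (applied B -> b)
  Step 30: b b b b b b b b b b b b b b B B  =>  b b b b b b b b b b b b b b b B   (applied B -> b)
  Step 31: b b b b b b b b b b b b b b b B  =>  b b b b b b b b b b b b b b b B B   (applied B -> B B)
  Step 32: b b b b b b b b b b b b b b b B B  =>  b b b b b b b b b b b b b b b B B B   (applied B -> B B)
  Step 33: b b b b b b b b b b b b b b b B B B  =>  b b b b b b b b b b b b b b b b B B   (applied B -> b)
  Step 34: b b b b b b b b b b b b b b b b B B  =>  b b b b b b b b b b b b b b b b b B   (applied B -> b)
  Step 35: b b b b b b b b b b b b b b b b b B  =>  b b b b b b b b b b b b b b b b b B B   (applied B -> B B)
  Step 36: b b b b b b b b b b b b b b b b b B B  =>  b b b b b b b b b b b b b b b b b b B   (applied B -> b)
  Step 37: b b b b b b b b b b b b b b b b b b B  =>  b b b b b b b b b b b b b b b b b b b   (applied B -> b)
Final yield: b b b b b b b b b b b b b b b b b b b
Total rewrite steps: 37

37


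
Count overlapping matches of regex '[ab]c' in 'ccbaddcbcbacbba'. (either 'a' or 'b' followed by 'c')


Pattern: [ab]c means either 'a' or 'b' followed by 'c'.
Scanning 'ccbaddcbcbacbba' position-by-position:
  Pos 0: window 'cc' -> no
  Pos 1: window 'cb' -> no
  Pos 2: window 'ba' -> no
  Pos 3: window 'ad' -> no
  Pos 4: window 'dd' -> no
  Pos 5: window 'dc' -> no
  Pos 6: window 'cb' -> no
  Pos 7: window 'bc' -> MATCH
  Pos 8: window 'cb' -> no
  Pos 9: window 'ba' -> no
  Pos 10: window 'ac' -> MATCH
  Pos 11: window 'cb' -> no
  Pos 12: window 'bb' -> no
  Pos 13: window 'ba' -> no
  Pos 14: window 'a' -> no
Total matches: 2

2


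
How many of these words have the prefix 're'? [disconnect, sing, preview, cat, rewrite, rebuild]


Checking each word for prefix 're':
  'disconnect' -> no (count: 0)
  'sing' -> no (count: 0)
  'preview' -> no (count: 0)
  'cat' -> no (count: 0)
  'rewrite' -> YES, starts with 're' (count: 1)
  'rebuild' -> YES, starts with 're' (count: 2)
Total with prefix 're': 2

2


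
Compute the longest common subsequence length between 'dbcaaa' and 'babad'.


DP table for LCS of 'dbcaaa' and 'babad':
       b  a  b  a  d
    0  0  0  0  0  0
  d 0  0  0  0  0  1
  b 0  1  1  1  1  1
  c 0  1  1  1  1  1
  a 0  1  2  2  2  2
  a 0  1  2  2  3  3
  a 0  1  2  2  3  3
LCS: 'baa'
LCS length = 3

3


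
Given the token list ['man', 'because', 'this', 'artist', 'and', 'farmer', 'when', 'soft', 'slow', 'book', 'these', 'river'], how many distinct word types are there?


Listing all tokens and tracking unique types:
  Token 1: 'man' -> NEW (unique so far: 1)
  Token 2: 'because' -> NEW (unique so far: 2)
  Token 3: 'this' -> NEW (unique so far: 3)
  Token 4: 'artist' -> NEW (unique so far: 4)
  Token 5: 'and' -> NEW (unique so far: 5)
  Token 6: 'farmer' -> NEW (unique so far: 6)
  Token 7: 'when' -> NEW (unique so far: 7)
  Token 8: 'soft' -> NEW (unique so far: 8)
  Token 9: 'slow' -> NEW (unique so far: 9)
  Token 10: 'book' -> NEW (unique so far: 10)
  Token 11: 'these' -> NEW (unique so far: 11)
  Token 12: 'river' -> NEW (unique so far: 12)
Unique types: ('and', 'artist', 'because', 'book', 'farmer', 'man', 'river', 'slow', 'soft', 'these', 'this', 'when')
Vocabulary size: 12

12


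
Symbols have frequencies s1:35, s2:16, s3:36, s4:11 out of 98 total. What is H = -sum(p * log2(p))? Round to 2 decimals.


Computing entropy H = -sum(p_i * log2(p_i)):
  s1: p = 35/98 = 0.3571, -p*log2(p) = 0.5305
  s2: p = 16/98 = 0.1633, -p*log2(p) = 0.4269
  s3: p = 36/98 = 0.3673, -p*log2(p) = 0.5307
  s4: p = 11/98 = 0.1122, -p*log2(p) = 0.3542
H = sum of terms = 1.8423
Rounded to 2 decimals: 1.84

1.84


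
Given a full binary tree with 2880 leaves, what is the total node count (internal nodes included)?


Leaf nodes (terminals): 2880
Internal nodes = n - 1 = 2880 - 1 = 2879
Total = leaves + internal = 2880 + 2879 = 5759

5759


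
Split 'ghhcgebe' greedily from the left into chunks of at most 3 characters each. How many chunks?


'ghhcgebe' has 8 characters.
Chunking with max size 3:
  Chunk 1: 'ghh' (positions 0-2)
  Chunk 2: 'cge' (positions 3-5)
  Chunk 3: 'be' (positions 6-7)
Total chunks: ceil(8 / 3) = 3

3


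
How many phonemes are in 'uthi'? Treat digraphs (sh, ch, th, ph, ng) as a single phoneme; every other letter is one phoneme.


Parsing 'uthi' greedily, digraphs first:
  'u' -> vowel phoneme (phonemes so far: 1)
  'th' -> digraph (1 consonant phoneme) (phonemes so far: 2)
  'i' -> vowel phoneme (phonemes so far: 3)
Total phonemes: 3

3


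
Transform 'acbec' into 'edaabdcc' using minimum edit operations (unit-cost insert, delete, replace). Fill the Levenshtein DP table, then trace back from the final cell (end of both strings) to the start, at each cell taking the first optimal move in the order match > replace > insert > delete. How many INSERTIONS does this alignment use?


Edit distance = 5. Backtracking from cell (5, 8) with preference match > replace > insert > delete,
then listing the resulting alignment 'acbec' -> 'edaabdcc' left to right:
  Step 1: insert 'e' [insertion #1]
  Step 2: insert 'd' [insertion #2]
  Step 3: keep 'a'
  Step 4: replace c->a
  Step 5: keep 'b'
  Step 6: insert 'd' [insertion #3]
  Step 7: replace e->c
  Step 8: keep 'c'
Total insertions: 3

3


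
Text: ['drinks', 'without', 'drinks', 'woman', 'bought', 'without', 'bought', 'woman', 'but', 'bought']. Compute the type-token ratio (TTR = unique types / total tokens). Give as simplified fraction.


Tokens: 10
Unique types: ('bought', 'but', 'drinks', 'without', 'woman') = 5
TTR = 5/10
Simplify: divide both by 5 -> 1/2
TTR = 1/2

1/2


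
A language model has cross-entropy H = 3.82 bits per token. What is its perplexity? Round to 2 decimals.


Perplexity formula: PP = 2^H
H = 3.82
PP = 2^3.82
Decompose: 2^3.82 = 2^3 * 2^0.82
2^3 = 8, 2^0.82 ~ 1.7654060
PP ~ 8 * 1.7654060 = 14.1232480
Rounded to 2 decimals: 14.12

14.12


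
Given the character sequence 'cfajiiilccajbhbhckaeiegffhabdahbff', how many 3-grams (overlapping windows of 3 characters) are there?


String 'cfajiiilccajbhbhckaeiegffhabdahbff' has length L = 34.
Number of overlapping n-grams = L - n + 1
Substituting: 34 - 3 + 1 = 32

32


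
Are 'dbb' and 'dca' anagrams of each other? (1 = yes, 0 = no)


Sort characters of 'dbb': 'bbd'
Sort characters of 'dca': 'acd'
Sorted forms differ -> they are NOT anagrams
Result: 0

0


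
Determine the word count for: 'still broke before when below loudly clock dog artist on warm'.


Counting words by splitting on spaces:
  Word 1: 'still'
  Word 2: 'broke'
  Word 3: 'before'
  Word 4: 'when'
  Word 5: 'below'
  Word 6: 'loudly'
  Word 7: 'clock'
  Word 8: 'dog'
  Word 9: 'artist'
  Word 10: 'on'
  Word 11: 'warm'
Total words: 11

11


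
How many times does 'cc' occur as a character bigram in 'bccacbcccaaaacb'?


Scanning 'bccacbcccaaaacb' for bigram 'cc':
  Position 0: 'bc' -> no
  Position 1: 'cc' -> MATCH
  Position 2: 'ca' -> no
  Position 3: 'ac' -> no
  Position 4: 'cb' -> no
  Position 5: 'bc' -> no
  Position 6: 'cc' -> MATCH
  Position 7: 'cc' -> MATCH
  Position 8: 'ca' -> no
  Position 9: 'aa' -> no
  Position 10: 'aa' -> no
  Position 11: 'aa' -> no
  Position 12: 'ac' -> no
  Position 13: 'cb' -> no
Total matches: 3

3


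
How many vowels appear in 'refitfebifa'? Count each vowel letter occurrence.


Scanning each character of 'refitfebifa':
  Position 1: 'r' -> consonant (running count: 0)
  Position 2: 'e' -> vowel (running count: 1)
  Position 3: 'f' -> consonant (running count: 1)
  Position 4: 'i' -> vowel (running count: 2)
  Position 5: 't' -> consonant (running count: 2)
  Position 6: 'f' -> consonant (running count: 2)
  Position 7: 'e' -> vowel (running count: 3)
  Position 8: 'b' -> consonant (running count: 3)
  Position 9: 'i' -> vowel (running count: 4)
  Position 10: 'f' -> consonant (running count: 4)
  Position 11: 'a' -> vowel (running count: 5)
Total vowels: 5

5


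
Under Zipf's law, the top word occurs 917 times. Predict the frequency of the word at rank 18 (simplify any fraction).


Zipf's law: freq(rank) = f1 / rank
f1 = 917, rank = 18
freq = 917 / 18
GCD(917, 18) = 1
Simplified: 917/18

917/18


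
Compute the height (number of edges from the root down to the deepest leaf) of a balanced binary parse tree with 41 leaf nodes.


In a balanced binary tree with n leaves the deepest leaf is ceil(log2(n)) edges below the root.
log2(41) = 5.3576
ceil(5.3576) = 6
height (edges) = 6

6


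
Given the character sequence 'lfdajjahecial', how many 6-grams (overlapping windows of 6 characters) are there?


String 'lfdajjahecial' has length L = 13.
Number of overlapping n-grams = L - n + 1
Substituting: 13 - 6 + 1 = 8

8


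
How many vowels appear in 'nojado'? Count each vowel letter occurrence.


Scanning each character of 'nojado':
  Position 1: 'n' -> consonant (running count: 0)
  Position 2: 'o' -> vowel (running count: 1)
  Position 3: 'j' -> consonant (running count: 1)
  Position 4: 'a' -> vowel (running count: 2)
  Position 5: 'd' -> consonant (running count: 2)
  Position 6: 'o' -> vowel (running count: 3)
Total vowels: 3

3


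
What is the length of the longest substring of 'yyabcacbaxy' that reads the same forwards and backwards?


Scanning 'yyabcacbaxy' for palindromic substrings.
Substring at positions 2-8: 'abcacba'.
Check: reverse('abcacba') = 'abcacba' -> palindrome confirmed.
Neighbouring characters ('y' / 'x') break symmetry, so it cannot extend further.
No longer palindromic substring exists; longest length = 7

7


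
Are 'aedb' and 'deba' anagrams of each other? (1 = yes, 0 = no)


Sort characters of 'aedb': 'abde'
Sort characters of 'deba': 'abde'
Sorted forms match -> they ARE anagrams
Result: 1

1


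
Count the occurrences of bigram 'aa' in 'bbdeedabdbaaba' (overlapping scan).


Scanning 'bbdeedabdbaaba' for bigram 'aa':
  Position 0: 'bb' -> no
  Position 1: 'bd' -> no
  Position 2: 'de' -> no
  Position 3: 'ee' -> no
  Position 4: 'ed' -> no
  Position 5: 'da' -> no
  Position 6: 'ab' -> no
  Position 7: 'bd' -> no
  Position 8: 'db' -> no
  Position 9: 'ba' -> no
  Position 10: 'aa' -> MATCH
  Position 11: 'ab' -> no
  Position 12: 'ba' -> no
Total matches: 1

1


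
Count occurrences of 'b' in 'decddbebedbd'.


Scanning 'decddbebedbd' for 'b':
  Position 5: 'b' -> MATCH (count: 1)
  Position 7: 'b' -> MATCH (count: 2)
  Position 10: 'b' -> MATCH (count: 3)
Total occurrences of 'b': 3

3


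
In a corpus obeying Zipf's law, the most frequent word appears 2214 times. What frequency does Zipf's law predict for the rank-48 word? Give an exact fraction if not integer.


Zipf's law: freq(rank) = f1 / rank
f1 = 2214, rank = 48
freq = 2214 / 48
GCD(2214, 48) = 6
Simplified: 369/8

369/8


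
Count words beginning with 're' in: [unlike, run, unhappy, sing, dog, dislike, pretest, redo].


Checking each word for prefix 're':
  'unlike' -> no (count: 0)
  'run' -> no (count: 0)
  'unhappy' -> no (count: 0)
  'sing' -> no (count: 0)
  'dog' -> no (count: 0)
  'dislike' -> no (count: 0)
  'pretest' -> no (count: 0)
  'redo' -> YES, starts with 're' (count: 1)
Total with prefix 're': 1

1


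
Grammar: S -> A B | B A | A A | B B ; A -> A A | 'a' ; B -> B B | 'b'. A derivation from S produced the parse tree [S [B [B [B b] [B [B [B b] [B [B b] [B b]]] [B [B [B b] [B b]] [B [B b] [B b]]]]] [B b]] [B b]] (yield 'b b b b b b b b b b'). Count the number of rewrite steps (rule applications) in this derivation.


Every bracketed nonterminal node [X ...] in the tree is produced by exactly one rule application.
Reading the tree off as a leftmost derivation:
  Step 1: S  =>  B B   (applied S -> B B)
  Step 2: B B  =>  B B B   (applied B -> B B)
  Step 3: B B B  =>  B B B B   (applied B -> B B)
  Step 4: B B B B  =>  b B B B   (applied B -> b)
  Step 5: b B B B  =>  b B B B B   (applied B -> B B)
  Step 6: b B B B B  =>  b B B B B B   (applied B -> B B)
  Step 7: b B B B B B  =>  b b B B B B   (applied B -> b)
  Step 8: b b B B B B  =>  b b B B B B B   (applied B -> B B)
  Step 9: b b B B B B B  =>  b b b B B B B   (applied B -> b)
  Step 10: b b b B B B B  =>  b b b b B B B   (applied B -> b)
  Step 11: b b b b B B B  =>  b b b b B B B B   (applied B -> B B)
  Step 12: b b b b B B B B  =>  b b b b B B B B B   (applied B -> B B)
  Step 13: b b b b B B B B B  =>  b b b b b B B B B   (applied B -> b)
  Step 14: b b b b b B B B B  =>  b b b b b b B B B   (applied B -> b)
  Step 15: b b b b b b B B B  =>  b b b b b b B B B B   (applied B -> B B)
  Step 16: b b b b b b B B B B  =>  b b b b b b b B B B   (applied B -> b)
  Step 17: b b b b b b b B B B  =>  b b b b b b b b B B   (applied B -> b)
  Step 18: b b b b b b b b B B  =>  b b b b b b b b b B   (applied B -> b)
  Step 19: b b b b b b b b b B  =>  b b b b b b b b b b   (applied B -> b)
Final yield: b b b b b b b b b b
Total rewrite steps: 19

19
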